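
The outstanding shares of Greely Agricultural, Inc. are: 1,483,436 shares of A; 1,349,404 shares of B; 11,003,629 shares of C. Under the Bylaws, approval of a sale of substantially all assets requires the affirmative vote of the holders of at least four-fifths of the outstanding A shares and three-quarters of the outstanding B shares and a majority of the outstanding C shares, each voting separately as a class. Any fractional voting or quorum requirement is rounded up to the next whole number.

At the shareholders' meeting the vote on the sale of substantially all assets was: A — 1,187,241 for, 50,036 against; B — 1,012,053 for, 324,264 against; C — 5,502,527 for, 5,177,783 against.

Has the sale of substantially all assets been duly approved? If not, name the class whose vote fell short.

Approved — every class gave the required vote.

A: 4/5 of 1483436 = 1186748.80, rounded up to 1186749; 1,186,749 required, 1,187,241 in favor — approved.
B: 3/4 of 1349404 = 1012053; 1,012,053 required, 1,012,053 in favor — approved.
C: a majority of 11003629 is 5501815; 5,501,815 required, 5,502,527 in favor — approved.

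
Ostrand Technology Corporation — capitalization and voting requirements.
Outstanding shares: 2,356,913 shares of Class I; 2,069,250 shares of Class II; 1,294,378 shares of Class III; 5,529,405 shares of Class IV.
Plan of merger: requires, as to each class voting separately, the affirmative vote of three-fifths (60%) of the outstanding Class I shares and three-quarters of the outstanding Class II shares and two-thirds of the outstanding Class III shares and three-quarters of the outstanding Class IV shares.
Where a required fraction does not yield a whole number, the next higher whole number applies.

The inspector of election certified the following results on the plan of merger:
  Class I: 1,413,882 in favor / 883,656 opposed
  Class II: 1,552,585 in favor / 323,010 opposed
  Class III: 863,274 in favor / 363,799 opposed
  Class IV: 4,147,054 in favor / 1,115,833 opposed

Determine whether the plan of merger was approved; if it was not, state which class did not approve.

Not approved — the Class I shares did not give the required vote.

Class I: 3/5 of 2356913 = 1414147.80, rounded up to 1414148; 1,414,148 required, 1,413,882 in favor — not approved.
Class II: 3/4 of 2069250 = 1551937.50, rounded up to 1551938; 1,551,938 required, 1,552,585 in favor — approved.
Class III: 2/3 of 1294378 = 862918.67, rounded up to 862919; 862,919 required, 863,274 in favor — approved.
Class IV: 3/4 of 5529405 = 4147053.75, rounded up to 4147054; 4,147,054 required, 4,147,054 in favor — approved.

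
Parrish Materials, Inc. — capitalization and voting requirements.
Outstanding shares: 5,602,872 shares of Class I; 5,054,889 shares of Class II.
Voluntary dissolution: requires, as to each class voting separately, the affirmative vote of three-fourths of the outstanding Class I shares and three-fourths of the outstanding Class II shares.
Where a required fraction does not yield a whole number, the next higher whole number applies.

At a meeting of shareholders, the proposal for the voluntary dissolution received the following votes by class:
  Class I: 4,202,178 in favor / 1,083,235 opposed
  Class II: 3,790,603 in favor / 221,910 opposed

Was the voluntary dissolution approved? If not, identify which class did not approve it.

Class I: 3/4 of 5602872 = 4202154; 4,202,154 required, 4,202,178 in favor — approved.
Class II: 3/4 of 5054889 = 3791166.75, rounded up to 3791167; 3,791,167 required, 3,790,603 in favor — not approved.

Not approved — the Class II shares did not give the required vote.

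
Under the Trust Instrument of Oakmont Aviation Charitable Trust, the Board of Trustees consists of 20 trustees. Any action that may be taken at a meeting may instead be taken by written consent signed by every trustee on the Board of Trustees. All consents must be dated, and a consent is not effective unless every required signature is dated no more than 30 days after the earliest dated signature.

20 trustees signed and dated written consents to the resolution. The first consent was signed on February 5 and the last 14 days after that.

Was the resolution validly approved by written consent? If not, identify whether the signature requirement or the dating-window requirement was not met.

Signatures required: every one of 20 — unanimous means all 20, so 20 needed; 20 signed. Sufficient.
Dating window: the latest signature is 14 days after the earliest; the limit is 30 days. Within the window.

Effective — both the signature and dating-window requirements are satisfied.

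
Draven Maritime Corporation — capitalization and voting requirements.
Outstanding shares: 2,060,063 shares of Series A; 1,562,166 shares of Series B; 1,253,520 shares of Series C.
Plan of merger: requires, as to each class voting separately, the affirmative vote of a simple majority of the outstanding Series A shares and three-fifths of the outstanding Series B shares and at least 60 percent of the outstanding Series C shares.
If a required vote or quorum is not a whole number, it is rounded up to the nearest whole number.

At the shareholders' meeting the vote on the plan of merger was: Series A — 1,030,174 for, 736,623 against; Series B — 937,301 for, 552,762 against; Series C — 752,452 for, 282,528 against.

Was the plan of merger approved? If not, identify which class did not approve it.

Series A: a majority of 2060063 is 1030032; 1,030,032 required, 1,030,174 in favor — approved.
Series B: 3/5 of 1562166 = 937299.60, rounded up to 937300; 937,300 required, 937,301 in favor — approved.
Series C: 3/5 of 1253520 = 752112; 752,112 required, 752,452 in favor — approved.

Approved — every class gave the required vote.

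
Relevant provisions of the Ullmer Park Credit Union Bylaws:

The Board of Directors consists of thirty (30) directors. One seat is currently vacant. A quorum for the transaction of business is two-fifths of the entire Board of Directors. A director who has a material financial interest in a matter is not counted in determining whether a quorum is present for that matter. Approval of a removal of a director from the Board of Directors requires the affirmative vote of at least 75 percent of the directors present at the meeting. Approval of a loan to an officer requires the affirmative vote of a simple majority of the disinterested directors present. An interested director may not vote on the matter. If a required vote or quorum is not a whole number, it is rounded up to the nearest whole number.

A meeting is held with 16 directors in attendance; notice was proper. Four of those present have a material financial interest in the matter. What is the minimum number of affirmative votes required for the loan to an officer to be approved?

The loan to an officer requires a majority of the disinterested directors present (16 − 4 = 12).
A majority of 12 is 7.

7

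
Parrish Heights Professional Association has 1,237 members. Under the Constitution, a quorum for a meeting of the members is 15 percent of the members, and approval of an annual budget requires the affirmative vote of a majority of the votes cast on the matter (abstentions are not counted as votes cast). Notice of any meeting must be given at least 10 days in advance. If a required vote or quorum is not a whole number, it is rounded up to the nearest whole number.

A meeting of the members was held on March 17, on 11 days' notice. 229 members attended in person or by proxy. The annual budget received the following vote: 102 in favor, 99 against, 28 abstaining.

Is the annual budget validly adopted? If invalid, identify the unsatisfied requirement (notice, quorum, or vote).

Notice: 11 days given; 10 required. Satisfied.
Quorum: 15% of 1,237 = 185.55, rounded up to 186; 229 present. Satisfied.
Vote: requires a majority of the votes cast (229 − 28 abstaining = 201); a majority of 201 is 101, so 101 needed; 102 in favor. Satisfied.

Valid — all requirements satisfied.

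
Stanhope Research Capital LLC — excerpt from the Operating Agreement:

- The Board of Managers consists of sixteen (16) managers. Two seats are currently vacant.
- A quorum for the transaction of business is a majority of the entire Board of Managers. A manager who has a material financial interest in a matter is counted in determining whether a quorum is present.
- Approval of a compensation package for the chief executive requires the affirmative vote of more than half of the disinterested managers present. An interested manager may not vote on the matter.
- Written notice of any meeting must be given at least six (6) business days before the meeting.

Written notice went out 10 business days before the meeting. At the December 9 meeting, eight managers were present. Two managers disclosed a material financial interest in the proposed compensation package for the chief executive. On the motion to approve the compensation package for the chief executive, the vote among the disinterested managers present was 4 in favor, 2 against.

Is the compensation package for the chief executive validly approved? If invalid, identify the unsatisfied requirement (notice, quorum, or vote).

Invalid — quorum requirement not satisfied.

Notice: 10 business days given; 6 required (10 ≥ 6). Satisfied.
Quorum: 8 present (interested managers count toward quorum); quorum is 9. Not satisfied.
Vote: the compensation package for the chief executive requires a majority of the disinterested managers present (8 − 2 = 6). A majority of 6 is 4, so 4 affirmative votes are needed; 4 voted in favor. Satisfied. (Moot — without a quorum no business can be validly transacted.)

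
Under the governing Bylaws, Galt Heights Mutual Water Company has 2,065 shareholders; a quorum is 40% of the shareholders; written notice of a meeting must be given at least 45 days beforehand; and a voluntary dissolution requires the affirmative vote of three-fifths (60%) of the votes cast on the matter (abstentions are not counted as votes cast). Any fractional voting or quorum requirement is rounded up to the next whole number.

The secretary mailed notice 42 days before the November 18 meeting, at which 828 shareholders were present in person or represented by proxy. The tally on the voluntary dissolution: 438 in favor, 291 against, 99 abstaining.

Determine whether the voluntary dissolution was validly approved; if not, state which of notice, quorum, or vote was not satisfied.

Notice: 42 days given; 45 required. Not satisfied.
Quorum: 40% of 2,065 = 826; 828 present. Satisfied.
Vote: requires three-fifths of the votes cast (828 − 99 abstaining = 729); 3/5 of 729 = 437.40, rounded up to 438, so 438 needed; 438 in favor. Satisfied.

Invalid — notice requirement not satisfied.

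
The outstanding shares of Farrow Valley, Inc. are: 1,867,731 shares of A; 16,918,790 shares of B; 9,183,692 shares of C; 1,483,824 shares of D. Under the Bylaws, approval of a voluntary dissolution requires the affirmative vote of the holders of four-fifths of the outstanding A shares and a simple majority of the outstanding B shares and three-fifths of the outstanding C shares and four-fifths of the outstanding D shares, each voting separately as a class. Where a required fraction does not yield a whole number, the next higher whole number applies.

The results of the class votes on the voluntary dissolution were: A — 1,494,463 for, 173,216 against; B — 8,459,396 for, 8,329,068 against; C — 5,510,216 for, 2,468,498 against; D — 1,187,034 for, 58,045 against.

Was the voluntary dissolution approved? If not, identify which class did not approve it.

Not approved — the D shares did not give the required vote.

A: 4/5 of 1867731 = 1494184.80, rounded up to 1494185; 1,494,185 required, 1,494,463 in favor — approved.
B: a majority of 16918790 is 8459396; 8,459,396 required, 8,459,396 in favor — approved.
C: 3/5 of 9183692 = 5510215.20, rounded up to 5510216; 5,510,216 required, 5,510,216 in favor — approved.
D: 4/5 of 1483824 = 1187059.20, rounded up to 1187060; 1,187,060 required, 1,187,034 in favor — not approved.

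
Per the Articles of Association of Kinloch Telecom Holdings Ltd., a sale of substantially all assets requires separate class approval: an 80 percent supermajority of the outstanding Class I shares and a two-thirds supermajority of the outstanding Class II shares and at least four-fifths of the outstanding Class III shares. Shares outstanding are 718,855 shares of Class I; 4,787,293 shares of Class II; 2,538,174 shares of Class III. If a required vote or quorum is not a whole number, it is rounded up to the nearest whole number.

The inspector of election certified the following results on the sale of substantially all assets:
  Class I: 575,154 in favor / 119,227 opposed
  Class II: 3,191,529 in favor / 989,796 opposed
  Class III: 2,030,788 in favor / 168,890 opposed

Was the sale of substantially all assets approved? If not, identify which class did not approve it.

Approved — every class gave the required vote.

Class I: 4/5 of 718855 = 575084; 575,084 required, 575,154 in favor — approved.
Class II: 2/3 of 4787293 = 3191528.67, rounded up to 3191529; 3,191,529 required, 3,191,529 in favor — approved.
Class III: 4/5 of 2538174 = 2030539.20, rounded up to 2030540; 2,030,540 required, 2,030,788 in favor — approved.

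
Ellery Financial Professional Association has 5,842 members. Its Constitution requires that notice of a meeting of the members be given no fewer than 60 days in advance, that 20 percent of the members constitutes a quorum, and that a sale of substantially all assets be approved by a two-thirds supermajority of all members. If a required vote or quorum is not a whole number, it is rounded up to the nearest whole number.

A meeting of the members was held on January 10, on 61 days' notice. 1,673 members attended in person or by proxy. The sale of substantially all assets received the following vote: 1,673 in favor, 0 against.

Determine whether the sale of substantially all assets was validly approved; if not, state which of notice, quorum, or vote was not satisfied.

Notice: 61 days given; 60 required. Satisfied.
Quorum: 20% of 5,842 = 1,168.40, rounded up to 1,169; 1,673 present. Satisfied.
Vote: requires two-thirds of all members (5,842); 2/3 of 5842 = 3894.67, rounded up to 3895, so 3,895 needed; 1,673 in favor. Not satisfied.

Invalid — vote requirement not satisfied.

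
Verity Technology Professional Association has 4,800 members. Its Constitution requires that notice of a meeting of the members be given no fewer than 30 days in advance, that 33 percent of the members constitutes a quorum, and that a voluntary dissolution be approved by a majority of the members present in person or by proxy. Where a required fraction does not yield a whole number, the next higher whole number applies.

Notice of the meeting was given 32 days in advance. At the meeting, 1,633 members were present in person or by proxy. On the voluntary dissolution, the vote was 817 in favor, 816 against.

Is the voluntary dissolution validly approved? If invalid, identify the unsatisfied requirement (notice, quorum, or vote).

Notice: 32 days given; 30 required. Satisfied.
Quorum: 33% of 4,800 = 1,584; 1,633 present. Satisfied.
Vote: requires a majority of those present (1,633); a majority of 1633 is 817, so 817 needed; 817 in favor. Satisfied.

Valid — all requirements satisfied.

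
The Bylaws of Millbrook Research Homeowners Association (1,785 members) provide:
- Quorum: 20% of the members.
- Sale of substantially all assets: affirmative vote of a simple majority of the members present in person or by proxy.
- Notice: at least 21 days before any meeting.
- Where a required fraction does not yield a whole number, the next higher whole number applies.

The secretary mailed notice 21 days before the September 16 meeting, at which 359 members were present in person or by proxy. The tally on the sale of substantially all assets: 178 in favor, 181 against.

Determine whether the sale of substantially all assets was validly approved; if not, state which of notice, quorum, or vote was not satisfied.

Invalid — vote requirement not satisfied.

Notice: 21 days given; 21 required. Satisfied.
Quorum: 20% of 1,785 = 357; 359 present. Satisfied.
Vote: requires a majority of those present (359); a majority of 359 is 180, so 180 needed; 178 in favor. Not satisfied.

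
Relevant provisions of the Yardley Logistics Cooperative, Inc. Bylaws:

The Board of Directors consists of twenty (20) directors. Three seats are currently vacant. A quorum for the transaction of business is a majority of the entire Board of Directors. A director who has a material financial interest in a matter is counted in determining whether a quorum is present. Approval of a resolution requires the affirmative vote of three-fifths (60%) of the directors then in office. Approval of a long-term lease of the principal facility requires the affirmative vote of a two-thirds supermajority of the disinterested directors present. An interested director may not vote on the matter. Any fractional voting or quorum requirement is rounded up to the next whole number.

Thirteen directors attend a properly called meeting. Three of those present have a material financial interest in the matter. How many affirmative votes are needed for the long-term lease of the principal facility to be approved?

The long-term lease of the principal facility requires two-thirds of the disinterested directors present (13 − 3 = 10).
2/3 of 10 = 6.67, rounded up to 7.

7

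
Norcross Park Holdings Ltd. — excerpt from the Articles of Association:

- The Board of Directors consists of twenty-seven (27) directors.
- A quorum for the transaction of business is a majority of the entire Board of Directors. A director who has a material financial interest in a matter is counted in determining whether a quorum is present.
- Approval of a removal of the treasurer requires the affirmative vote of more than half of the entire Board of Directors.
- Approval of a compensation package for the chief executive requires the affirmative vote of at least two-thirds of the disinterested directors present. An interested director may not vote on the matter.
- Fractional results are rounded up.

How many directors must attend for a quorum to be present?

14

A majority of 27 is 14.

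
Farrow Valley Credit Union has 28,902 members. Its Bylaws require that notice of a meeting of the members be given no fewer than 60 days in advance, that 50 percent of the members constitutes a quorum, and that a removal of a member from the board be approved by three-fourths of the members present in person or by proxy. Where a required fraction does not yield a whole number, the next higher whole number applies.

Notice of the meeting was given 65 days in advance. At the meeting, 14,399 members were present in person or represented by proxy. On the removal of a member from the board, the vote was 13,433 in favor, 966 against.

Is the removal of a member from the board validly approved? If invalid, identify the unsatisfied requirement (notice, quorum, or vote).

Notice: 65 days given; 60 required. Satisfied.
Quorum: 50% of 28,902 = 14,451; 14,399 present. Not satisfied.
Vote: requires three-fourths of those present (14,399); 3/4 of 14399 = 10799.25, rounded up to 10800, so 10,800 needed; 13,433 in favor. Satisfied.

Invalid — quorum requirement not satisfied.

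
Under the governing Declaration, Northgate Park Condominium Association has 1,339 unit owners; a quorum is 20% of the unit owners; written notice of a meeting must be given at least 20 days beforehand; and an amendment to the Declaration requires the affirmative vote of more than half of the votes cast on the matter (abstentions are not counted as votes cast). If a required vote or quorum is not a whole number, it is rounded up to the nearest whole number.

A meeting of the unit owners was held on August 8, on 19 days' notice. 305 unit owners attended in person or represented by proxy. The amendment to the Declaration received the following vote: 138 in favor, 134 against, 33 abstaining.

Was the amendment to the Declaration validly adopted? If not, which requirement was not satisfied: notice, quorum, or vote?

Invalid — notice requirement not satisfied.

Notice: 19 days given; 20 required. Not satisfied.
Quorum: 20% of 1,339 = 267.80, rounded up to 268; 305 present. Satisfied.
Vote: requires a majority of the votes cast (305 − 33 abstaining = 272); a majority of 272 is 137, so 137 needed; 138 in favor. Satisfied.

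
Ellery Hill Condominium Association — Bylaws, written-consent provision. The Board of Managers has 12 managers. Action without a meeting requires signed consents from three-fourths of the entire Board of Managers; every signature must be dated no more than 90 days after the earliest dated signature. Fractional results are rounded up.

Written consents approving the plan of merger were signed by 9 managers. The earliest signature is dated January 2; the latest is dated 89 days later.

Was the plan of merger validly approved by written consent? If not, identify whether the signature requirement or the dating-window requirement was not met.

Signatures required: three-fourths of 12 — 3/4 of 12 = 9, so 9 needed; 9 signed. Sufficient.
Dating window: the latest signature is 89 days after the earliest; the limit is 90 days. Within the window.

Effective — both the signature and dating-window requirements are satisfied.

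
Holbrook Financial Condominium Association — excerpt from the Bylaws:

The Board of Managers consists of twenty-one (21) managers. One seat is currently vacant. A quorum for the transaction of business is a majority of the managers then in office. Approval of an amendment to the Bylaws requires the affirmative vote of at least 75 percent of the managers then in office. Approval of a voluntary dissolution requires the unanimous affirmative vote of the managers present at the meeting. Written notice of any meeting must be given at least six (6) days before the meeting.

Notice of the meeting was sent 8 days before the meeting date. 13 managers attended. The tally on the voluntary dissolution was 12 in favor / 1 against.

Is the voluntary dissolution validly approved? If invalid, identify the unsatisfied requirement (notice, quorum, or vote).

Notice: 8 days given; 6 required (8 ≥ 6). Satisfied.
Quorum: 13 present; quorum is 11. Satisfied.
Vote: the voluntary dissolution requires the unanimous vote of the managers present (13). Unanimous means all 13, so 13 affirmative votes are needed; 12 voted in favor. Not satisfied.

Invalid — vote requirement not satisfied.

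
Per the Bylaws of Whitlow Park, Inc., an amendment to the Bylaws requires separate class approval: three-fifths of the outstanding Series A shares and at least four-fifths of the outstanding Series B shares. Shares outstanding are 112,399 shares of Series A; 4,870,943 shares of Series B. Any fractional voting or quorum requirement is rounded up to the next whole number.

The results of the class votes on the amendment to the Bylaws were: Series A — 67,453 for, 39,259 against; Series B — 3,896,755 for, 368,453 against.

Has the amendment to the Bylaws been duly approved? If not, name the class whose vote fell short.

Approved — every class gave the required vote.

Series A: 3/5 of 112399 = 67439.40, rounded up to 67440; 67,440 required, 67,453 in favor — approved.
Series B: 4/5 of 4870943 = 3896754.40, rounded up to 3896755; 3,896,755 required, 3,896,755 in favor — approved.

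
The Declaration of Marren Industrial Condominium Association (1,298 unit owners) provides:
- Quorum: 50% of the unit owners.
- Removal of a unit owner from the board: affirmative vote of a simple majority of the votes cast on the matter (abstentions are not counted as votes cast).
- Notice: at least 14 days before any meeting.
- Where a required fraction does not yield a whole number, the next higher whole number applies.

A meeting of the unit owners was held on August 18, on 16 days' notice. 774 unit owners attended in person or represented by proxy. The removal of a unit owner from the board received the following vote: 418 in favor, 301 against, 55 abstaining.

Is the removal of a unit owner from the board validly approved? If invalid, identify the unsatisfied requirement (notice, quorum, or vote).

Notice: 16 days given; 14 required. Satisfied.
Quorum: 50% of 1,298 = 649; 774 present. Satisfied.
Vote: requires a majority of the votes cast (774 − 55 abstaining = 719); a majority of 719 is 360, so 360 needed; 418 in favor. Satisfied.

Valid — all requirements satisfied.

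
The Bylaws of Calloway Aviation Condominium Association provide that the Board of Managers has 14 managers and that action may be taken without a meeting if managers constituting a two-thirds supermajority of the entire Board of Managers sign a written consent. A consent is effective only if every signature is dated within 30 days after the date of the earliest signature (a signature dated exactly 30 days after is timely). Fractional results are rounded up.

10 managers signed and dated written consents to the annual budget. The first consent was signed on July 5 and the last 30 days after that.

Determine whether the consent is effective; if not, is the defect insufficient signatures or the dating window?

Effective — both the signature and dating-window requirements are satisfied.

Signatures required: a two-thirds supermajority of 14 — 2/3 of 14 = 9.33, rounded up to 10, so 10 needed; 10 signed. Sufficient.
Dating window: the latest signature is 30 days after the earliest; the limit is 30 days. Within the window.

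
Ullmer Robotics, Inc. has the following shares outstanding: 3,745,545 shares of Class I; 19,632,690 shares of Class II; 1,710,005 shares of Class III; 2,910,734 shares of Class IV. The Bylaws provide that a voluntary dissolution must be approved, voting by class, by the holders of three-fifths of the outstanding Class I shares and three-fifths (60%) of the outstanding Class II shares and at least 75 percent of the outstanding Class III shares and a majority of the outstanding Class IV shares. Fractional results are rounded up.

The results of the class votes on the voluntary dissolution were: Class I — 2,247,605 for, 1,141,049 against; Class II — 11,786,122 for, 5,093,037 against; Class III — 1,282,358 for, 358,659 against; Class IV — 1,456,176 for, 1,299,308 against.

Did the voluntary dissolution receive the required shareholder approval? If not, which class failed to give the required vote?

Not approved — the Class III shares did not give the required vote.

Class I: 3/5 of 3745545 = 2247327; 2,247,327 required, 2,247,605 in favor — approved.
Class II: 3/5 of 19632690 = 11779614; 11,779,614 required, 11,786,122 in favor — approved.
Class III: 3/4 of 1710005 = 1282503.75, rounded up to 1282504; 1,282,504 required, 1,282,358 in favor — not approved.
Class IV: a majority of 2910734 is 1455368; 1,455,368 required, 1,456,176 in favor — approved.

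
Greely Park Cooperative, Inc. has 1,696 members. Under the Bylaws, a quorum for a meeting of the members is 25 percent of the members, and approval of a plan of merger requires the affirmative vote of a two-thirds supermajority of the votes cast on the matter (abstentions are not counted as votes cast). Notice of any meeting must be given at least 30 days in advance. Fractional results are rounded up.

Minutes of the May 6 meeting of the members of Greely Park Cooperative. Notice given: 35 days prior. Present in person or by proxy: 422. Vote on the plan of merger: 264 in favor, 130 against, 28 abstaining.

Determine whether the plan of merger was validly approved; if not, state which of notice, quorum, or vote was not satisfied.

Invalid — quorum requirement not satisfied.

Notice: 35 days given; 30 required. Satisfied.
Quorum: 25% of 1,696 = 424; 422 present. Not satisfied.
Vote: requires two-thirds of the votes cast (422 − 28 abstaining = 394); 2/3 of 394 = 262.67, rounded up to 263, so 263 needed; 264 in favor. Satisfied.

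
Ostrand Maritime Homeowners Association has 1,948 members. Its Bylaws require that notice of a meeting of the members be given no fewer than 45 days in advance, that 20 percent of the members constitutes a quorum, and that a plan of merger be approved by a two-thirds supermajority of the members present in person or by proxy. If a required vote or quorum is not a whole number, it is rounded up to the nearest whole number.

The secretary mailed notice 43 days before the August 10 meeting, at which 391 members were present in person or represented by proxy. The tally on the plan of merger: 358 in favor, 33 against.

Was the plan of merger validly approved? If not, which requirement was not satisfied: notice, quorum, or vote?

Invalid — notice requirement not satisfied.

Notice: 43 days given; 45 required. Not satisfied.
Quorum: 20% of 1,948 = 389.60, rounded up to 390; 391 present. Satisfied.
Vote: requires two-thirds of those present (391); 2/3 of 391 = 260.67, rounded up to 261, so 261 needed; 358 in favor. Satisfied.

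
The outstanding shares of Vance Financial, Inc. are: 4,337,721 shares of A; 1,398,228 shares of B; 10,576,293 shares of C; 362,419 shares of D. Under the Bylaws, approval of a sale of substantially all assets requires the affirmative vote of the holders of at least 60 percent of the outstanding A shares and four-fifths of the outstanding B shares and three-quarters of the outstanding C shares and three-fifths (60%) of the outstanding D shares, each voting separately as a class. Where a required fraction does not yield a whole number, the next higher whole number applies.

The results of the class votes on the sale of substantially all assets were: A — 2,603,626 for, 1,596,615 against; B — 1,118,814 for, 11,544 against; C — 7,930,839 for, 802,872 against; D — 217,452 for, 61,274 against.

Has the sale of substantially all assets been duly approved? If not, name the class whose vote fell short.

A: 3/5 of 4337721 = 2602632.60, rounded up to 2602633; 2,602,633 required, 2,603,626 in favor — approved.
B: 4/5 of 1398228 = 1118582.40, rounded up to 1118583; 1,118,583 required, 1,118,814 in favor — approved.
C: 3/4 of 10576293 = 7932219.75, rounded up to 7932220; 7,932,220 required, 7,930,839 in favor — not approved.
D: 3/5 of 362419 = 217451.40, rounded up to 217452; 217,452 required, 217,452 in favor — approved.

Not approved — the C shares did not give the required vote.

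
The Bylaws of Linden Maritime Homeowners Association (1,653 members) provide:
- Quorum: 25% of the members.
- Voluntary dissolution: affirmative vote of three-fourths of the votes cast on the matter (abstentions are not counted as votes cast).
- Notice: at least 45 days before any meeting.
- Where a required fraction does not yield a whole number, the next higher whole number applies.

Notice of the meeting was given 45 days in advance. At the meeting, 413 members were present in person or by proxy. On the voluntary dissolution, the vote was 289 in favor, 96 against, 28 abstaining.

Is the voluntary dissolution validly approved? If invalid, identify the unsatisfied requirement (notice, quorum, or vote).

Invalid — quorum requirement not satisfied.

Notice: 45 days given; 45 required. Satisfied.
Quorum: 25% of 1,653 = 413.25, rounded up to 414; 413 present. Not satisfied.
Vote: requires three-fourths of the votes cast (413 − 28 abstaining = 385); 3/4 of 385 = 288.75, rounded up to 289, so 289 needed; 289 in favor. Satisfied.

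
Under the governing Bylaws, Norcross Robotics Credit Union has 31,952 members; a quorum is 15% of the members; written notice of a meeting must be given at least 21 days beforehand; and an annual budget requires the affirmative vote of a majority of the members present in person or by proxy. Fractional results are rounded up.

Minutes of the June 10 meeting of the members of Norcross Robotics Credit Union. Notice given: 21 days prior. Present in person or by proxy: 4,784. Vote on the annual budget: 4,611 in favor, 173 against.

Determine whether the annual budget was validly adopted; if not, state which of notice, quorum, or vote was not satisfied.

Notice: 21 days given; 21 required. Satisfied.
Quorum: 15% of 31,952 = 4,792.80, rounded up to 4,793; 4,784 present. Not satisfied.
Vote: requires a majority of those present (4,784); a majority of 4784 is 2393, so 2,393 needed; 4,611 in favor. Satisfied.

Invalid — quorum requirement not satisfied.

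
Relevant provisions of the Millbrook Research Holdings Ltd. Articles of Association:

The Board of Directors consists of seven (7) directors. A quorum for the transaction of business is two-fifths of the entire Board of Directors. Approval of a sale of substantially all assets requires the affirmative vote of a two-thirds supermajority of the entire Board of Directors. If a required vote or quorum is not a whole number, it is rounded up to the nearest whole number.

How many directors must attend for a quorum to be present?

3

2/5 of 7 = 2.80, rounded up to 3.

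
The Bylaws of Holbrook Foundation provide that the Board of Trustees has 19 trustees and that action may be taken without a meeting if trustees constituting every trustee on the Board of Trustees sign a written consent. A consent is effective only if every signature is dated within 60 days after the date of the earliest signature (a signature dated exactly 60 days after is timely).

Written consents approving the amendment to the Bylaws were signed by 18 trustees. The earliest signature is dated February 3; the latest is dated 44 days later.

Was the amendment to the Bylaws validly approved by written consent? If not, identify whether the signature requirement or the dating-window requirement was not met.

Not effective — insufficient signatures.

Signatures required: all of 19 — unanimous means all 19, so 19 needed; 18 signed. Insufficient.
Dating window: the latest signature is 44 days after the earliest; the limit is 60 days. Within the window.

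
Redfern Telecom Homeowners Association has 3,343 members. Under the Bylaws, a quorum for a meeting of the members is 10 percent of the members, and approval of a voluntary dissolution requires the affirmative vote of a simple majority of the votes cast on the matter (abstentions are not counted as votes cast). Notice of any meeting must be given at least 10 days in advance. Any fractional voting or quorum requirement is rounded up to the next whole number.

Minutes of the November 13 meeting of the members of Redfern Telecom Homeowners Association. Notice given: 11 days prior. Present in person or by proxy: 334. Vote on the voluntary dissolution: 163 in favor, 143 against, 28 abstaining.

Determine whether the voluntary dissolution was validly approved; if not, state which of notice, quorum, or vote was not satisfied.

Notice: 11 days given; 10 required. Satisfied.
Quorum: 10% of 3,343 = 334.30, rounded up to 335; 334 present. Not satisfied.
Vote: requires a majority of the votes cast (334 − 28 abstaining = 306); a majority of 306 is 154, so 154 needed; 163 in favor. Satisfied.

Invalid — quorum requirement not satisfied.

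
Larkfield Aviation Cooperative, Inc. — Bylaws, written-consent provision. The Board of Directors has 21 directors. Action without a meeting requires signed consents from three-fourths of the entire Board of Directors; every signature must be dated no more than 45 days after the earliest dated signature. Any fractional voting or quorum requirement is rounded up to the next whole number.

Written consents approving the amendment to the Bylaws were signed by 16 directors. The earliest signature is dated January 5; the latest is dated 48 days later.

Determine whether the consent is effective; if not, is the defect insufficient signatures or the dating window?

Not effective — dating-window requirement not satisfied.

Signatures required: three-fourths of 21 — 3/4 of 21 = 15.75, rounded up to 16, so 16 needed; 16 signed. Sufficient.
Dating window: the latest signature is 48 days after the earliest; the limit is 45 days. Outside the window.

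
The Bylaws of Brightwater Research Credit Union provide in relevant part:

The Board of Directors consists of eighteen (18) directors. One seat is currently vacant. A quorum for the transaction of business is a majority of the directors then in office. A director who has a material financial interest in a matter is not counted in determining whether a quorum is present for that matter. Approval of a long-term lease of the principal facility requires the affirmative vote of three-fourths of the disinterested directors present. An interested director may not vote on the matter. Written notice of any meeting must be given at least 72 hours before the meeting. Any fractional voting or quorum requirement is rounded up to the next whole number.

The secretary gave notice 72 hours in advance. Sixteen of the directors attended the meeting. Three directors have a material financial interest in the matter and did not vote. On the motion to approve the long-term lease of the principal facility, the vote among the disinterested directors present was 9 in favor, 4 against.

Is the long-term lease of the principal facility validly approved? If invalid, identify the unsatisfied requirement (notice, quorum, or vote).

Notice: 72 hours given; 72 required (72 ≥ 72). Satisfied.
Quorum: 16 present, but the 3 interested directors do not count, leaving 13. Quorum is 9. Satisfied.
Vote: the long-term lease of the principal facility requires three-fourths of the disinterested directors present (16 − 3 = 13). 3/4 of 13 = 9.75, rounded up to 10, so 10 affirmative votes are needed; 9 voted in favor. Not satisfied.

Invalid — vote requirement not satisfied.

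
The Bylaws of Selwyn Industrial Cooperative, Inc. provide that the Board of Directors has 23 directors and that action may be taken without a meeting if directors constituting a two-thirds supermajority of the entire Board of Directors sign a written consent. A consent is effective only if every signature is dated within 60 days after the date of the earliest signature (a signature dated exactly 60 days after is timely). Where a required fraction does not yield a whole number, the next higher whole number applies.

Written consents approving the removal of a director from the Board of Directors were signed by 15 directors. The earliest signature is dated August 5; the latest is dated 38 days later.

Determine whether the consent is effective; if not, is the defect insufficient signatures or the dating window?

Not effective — insufficient signatures.

Signatures required: a two-thirds supermajority of 23 — 2/3 of 23 = 15.33, rounded up to 16, so 16 needed; 15 signed. Insufficient.
Dating window: the latest signature is 38 days after the earliest; the limit is 60 days. Within the window.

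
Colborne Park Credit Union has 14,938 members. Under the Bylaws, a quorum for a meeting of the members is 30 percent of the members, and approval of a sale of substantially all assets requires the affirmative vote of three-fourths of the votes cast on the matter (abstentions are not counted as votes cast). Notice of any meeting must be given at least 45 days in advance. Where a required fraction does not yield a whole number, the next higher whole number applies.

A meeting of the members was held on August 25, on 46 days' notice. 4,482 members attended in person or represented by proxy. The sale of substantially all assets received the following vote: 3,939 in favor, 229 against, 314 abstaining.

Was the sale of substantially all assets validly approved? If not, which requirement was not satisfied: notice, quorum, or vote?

Valid — all requirements satisfied.

Notice: 46 days given; 45 required. Satisfied.
Quorum: 30% of 14,938 = 4,481.40, rounded up to 4,482; 4,482 present. Satisfied.
Vote: requires three-fourths of the votes cast (4,482 − 314 abstaining = 4,168); 3/4 of 4168 = 3126, so 3,126 needed; 3,939 in favor. Satisfied.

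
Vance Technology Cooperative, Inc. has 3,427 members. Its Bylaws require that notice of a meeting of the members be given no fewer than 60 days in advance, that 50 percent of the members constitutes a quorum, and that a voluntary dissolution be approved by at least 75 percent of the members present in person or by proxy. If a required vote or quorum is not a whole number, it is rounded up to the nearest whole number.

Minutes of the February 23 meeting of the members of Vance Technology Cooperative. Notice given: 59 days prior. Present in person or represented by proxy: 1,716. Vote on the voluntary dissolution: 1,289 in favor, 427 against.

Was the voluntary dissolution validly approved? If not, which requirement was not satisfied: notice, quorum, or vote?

Notice: 59 days given; 60 required. Not satisfied.
Quorum: 50% of 3,427 = 1,713.50, rounded up to 1,714; 1,716 present. Satisfied.
Vote: requires three-fourths of those present (1,716); 3/4 of 1716 = 1287, so 1,287 needed; 1,289 in favor. Satisfied.

Invalid — notice requirement not satisfied.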